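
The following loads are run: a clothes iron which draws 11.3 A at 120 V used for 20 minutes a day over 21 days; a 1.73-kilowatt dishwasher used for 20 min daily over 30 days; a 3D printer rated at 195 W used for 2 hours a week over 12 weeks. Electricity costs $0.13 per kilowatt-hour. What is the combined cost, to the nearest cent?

$4.09

clothes iron: Power = 11.3 A × 120 V = 1356 W = 1.356 kW
clothes iron: Runtime = 20 min × 21 = 420 min = 7 h
clothes iron: 1.356 kW × 7 h = 9.492 kWh
dishwasher: Runtime = 20 min × 30 = 600 min = 10 h
dishwasher: 1.73 kW × 10 h = 17.3 kWh
3D printer: Runtime = 2 h/week × 12 weeks = 24 h
3D printer: 0.195 kW × 24 h = 4.68 kWh
Total energy = 31.472 kWh
Cost = 31.472 × $0.13 = $4.09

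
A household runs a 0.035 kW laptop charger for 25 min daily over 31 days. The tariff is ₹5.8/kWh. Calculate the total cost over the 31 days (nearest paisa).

Runtime = 25 min × 31 = 775 min = 12.916666… h
Energy = 0.035 kW × 12.916666… h = 0.452083… kWh
Cost = 0.452083… kWh × ₹5.8/kWh = ₹2.62

₹2.62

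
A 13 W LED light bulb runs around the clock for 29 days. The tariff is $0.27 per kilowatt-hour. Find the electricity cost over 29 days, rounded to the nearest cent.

$2.44

Runtime = 24 h × 29 = 696 h
Energy = 0.013 kW × 696 h = 9.048 kWh
Cost = 9.048 kWh × $0.27/kWh = $2.44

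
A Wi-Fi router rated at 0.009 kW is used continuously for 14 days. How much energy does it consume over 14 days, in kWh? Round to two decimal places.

3.02 kWh

Runtime = 24 h × 14 = 336 h
Energy = 0.009 kW × 336 h = 3.024 kWh ≈ 3.02 kWh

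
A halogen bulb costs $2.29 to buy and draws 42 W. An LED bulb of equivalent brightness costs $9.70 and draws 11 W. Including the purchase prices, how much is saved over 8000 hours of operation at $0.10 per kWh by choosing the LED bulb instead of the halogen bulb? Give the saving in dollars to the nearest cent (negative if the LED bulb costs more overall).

$17.39

halogen bulb: $2.29 + (42/1000) kW × 8000 h × $0.10 = $2.29 + $33.6 = $35.89
LED bulb: $9.70 + (11/1000) kW × 8000 h × $0.10 = $9.70 + $8.8 = $18.5
Saving = $35.89 − $18.5 = $17.39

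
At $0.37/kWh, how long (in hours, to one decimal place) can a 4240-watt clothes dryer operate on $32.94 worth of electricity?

Energy available = $32.94 ÷ $0.37/kWh = 89.027 kWh
Hours = 89.027 kWh ÷ 4.24 kW = 21.0 h

21.0 h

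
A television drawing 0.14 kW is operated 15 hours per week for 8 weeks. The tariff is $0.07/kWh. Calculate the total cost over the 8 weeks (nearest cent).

Runtime = 15 h/week × 8 weeks = 120 h
Energy = 0.14 kW × 120 h = 16.8 kWh
Cost = 16.8 kWh × $0.07/kWh = $1.18

$1.18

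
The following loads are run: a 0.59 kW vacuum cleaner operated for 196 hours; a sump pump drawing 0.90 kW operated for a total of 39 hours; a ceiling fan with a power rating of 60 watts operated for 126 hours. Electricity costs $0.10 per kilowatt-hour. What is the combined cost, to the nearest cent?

vacuum cleaner: 0.59 kW × 196 h = 115.64 kWh
sump pump: 0.9 kW × 39 h = 35.1 kWh
ceiling fan: 0.06 kW × 126 h = 7.56 kWh
Total energy = 158.3 kWh
Cost = 158.3 × $0.10 = $15.83

$15.83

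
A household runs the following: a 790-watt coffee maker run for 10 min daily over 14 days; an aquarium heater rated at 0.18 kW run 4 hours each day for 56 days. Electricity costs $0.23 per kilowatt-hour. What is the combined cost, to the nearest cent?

$9.70

coffee maker: Runtime = 10 min × 14 = 140 min = 2.333333… h
coffee maker: 0.79 kW × 2.333333… h = 1.843333… kWh
aquarium heater: Runtime = 4 h/day × 56 days = 224 h
aquarium heater: 0.18 kW × 224 h = 40.32 kWh
Total energy = 42.163333… kWh
Cost = 42.163333… × $0.23 = $9.70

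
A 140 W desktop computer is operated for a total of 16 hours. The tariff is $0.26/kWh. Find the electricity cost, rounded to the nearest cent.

$0.58

Energy = 0.14 kW × 16 h = 2.24 kWh
Cost = 2.24 kWh × $0.26/kWh = $0.58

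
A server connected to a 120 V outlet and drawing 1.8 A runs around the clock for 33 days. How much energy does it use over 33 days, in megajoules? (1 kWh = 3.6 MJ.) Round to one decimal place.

615.9 MJ

Power = 1.8 A × 120 V = 216 W = 0.216 kW
Runtime = 24 h × 33 = 792 h
Energy = 0.216 kW × 792 h = 171.072 kWh
= 171.072 × 3.6 MJ = 615.9 MJ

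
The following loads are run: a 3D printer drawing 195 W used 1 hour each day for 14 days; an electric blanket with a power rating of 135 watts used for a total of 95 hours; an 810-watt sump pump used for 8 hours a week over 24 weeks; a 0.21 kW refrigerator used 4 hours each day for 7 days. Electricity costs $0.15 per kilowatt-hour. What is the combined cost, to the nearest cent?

3D printer: Runtime = 1 h/day × 14 days = 14 h
3D printer: 0.195 kW × 14 h = 2.73 kWh
electric blanket: 0.135 kW × 95 h = 12.825 kWh
sump pump: Runtime = 8 h/week × 24 weeks = 192 h
sump pump: 0.81 kW × 192 h = 155.52 kWh
refrigerator: Runtime = 4 h/day × 7 days = 28 h
refrigerator: 0.21 kW × 28 h = 5.88 kWh
Total energy = 176.955 kWh
Cost = 176.955 × $0.15 = $26.54

$26.54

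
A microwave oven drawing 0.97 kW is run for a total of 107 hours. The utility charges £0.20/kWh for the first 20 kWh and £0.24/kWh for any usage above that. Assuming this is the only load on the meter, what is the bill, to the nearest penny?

£24.11

Energy = 0.97 kW × 107 h = 103.79 kWh
Tier 1 (0–20 kWh): 20 × £0.20 = £4
Above 20 kWh: 83.79 × £0.24 = £20.1096
Bill = £24.11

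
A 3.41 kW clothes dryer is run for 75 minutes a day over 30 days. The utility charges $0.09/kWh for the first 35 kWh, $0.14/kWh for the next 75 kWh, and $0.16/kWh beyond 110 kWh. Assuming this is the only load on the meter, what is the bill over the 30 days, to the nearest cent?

Runtime = 75 min × 30 = 2250 min = 37.5 h
Energy = 3.41 kW × 37.5 h = 127.875 kWh
Tier 1 (0–35 kWh): 35 × $0.09 = $3.15
Tier 2 (35–110 kWh): 75 × $0.14 = $10.5
Above 110 kWh: 17.875 × $0.16 = $2.86
Bill = $16.51

$16.51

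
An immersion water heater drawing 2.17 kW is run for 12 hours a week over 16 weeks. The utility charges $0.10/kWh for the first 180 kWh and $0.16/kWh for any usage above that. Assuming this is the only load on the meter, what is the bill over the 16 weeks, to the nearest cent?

Runtime = 12 h/week × 16 weeks = 192 h
Energy = 2.17 kW × 192 h = 416.64 kWh
Tier 1 (0–180 kWh): 180 × $0.10 = $18
Above 180 kWh: 236.64 × $0.16 = $37.8624
Bill = $55.86

$55.86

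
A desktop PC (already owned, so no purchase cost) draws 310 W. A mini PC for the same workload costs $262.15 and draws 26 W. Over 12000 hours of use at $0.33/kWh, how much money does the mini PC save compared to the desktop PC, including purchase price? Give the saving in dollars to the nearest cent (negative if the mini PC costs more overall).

desktop PC: $0.00 + (310/1000) kW × 12000 h × $0.33 = $0.00 + $1227.6 = $1227.6
mini PC: $262.15 + (26/1000) kW × 12000 h × $0.33 = $262.15 + $102.96 = $365.11
Saving = $1227.6 − $365.11 = $862.49

$862.49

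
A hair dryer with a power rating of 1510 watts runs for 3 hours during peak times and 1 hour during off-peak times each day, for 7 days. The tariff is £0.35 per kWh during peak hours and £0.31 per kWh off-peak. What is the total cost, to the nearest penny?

£14.38

Peak energy = 1.51 kW × 3 h × 7 = 31.71 kWh
Off-peak energy = 1.51 kW × 1 h × 7 = 10.57 kWh
Cost = 31.71 × £0.35 + 10.57 × £0.31 = £11.0985 + £3.2767 = £14.38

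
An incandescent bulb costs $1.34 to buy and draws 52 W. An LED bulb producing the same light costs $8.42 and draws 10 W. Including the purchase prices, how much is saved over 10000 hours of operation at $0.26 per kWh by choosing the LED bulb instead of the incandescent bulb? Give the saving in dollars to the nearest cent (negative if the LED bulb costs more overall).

incandescent bulb: $1.34 + (52/1000) kW × 10000 h × $0.26 = $1.34 + $135.2 = $136.54
LED bulb: $8.42 + (10/1000) kW × 10000 h × $0.26 = $8.42 + $26 = $34.42
Saving = $136.54 − $34.42 = $102.12

$102.12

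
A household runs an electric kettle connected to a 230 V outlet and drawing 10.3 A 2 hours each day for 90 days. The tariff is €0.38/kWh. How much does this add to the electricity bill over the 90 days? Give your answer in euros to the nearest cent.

Power = 10.3 A × 230 V = 2369 W = 2.369 kW
Runtime = 2 h/day × 90 days = 180 h
Energy = 2.369 kW × 180 h = 426.42 kWh
Cost = 426.42 kWh × €0.38/kWh = €162.04

€162.04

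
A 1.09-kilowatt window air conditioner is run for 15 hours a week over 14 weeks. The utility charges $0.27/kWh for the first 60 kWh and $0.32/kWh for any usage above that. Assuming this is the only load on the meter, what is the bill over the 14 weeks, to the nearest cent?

$70.25

Runtime = 15 h/week × 14 weeks = 210 h
Energy = 1.09 kW × 210 h = 228.9 kWh
Tier 1 (0–60 kWh): 60 × $0.27 = $16.2
Above 60 kWh: 168.9 × $0.32 = $54.048
Bill = $70.25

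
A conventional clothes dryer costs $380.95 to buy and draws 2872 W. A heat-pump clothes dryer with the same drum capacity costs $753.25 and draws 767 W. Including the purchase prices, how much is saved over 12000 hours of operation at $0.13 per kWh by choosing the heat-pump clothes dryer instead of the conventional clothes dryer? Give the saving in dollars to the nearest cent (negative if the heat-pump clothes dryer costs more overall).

conventional clothes dryer: $380.95 + (2872/1000) kW × 12000 h × $0.13 = $380.95 + $4480.32 = $4861.27
heat-pump clothes dryer: $753.25 + (767/1000) kW × 12000 h × $0.13 = $753.25 + $1196.52 = $1949.77
Saving = $4861.27 − $1949.77 = $2911.5

$2911.50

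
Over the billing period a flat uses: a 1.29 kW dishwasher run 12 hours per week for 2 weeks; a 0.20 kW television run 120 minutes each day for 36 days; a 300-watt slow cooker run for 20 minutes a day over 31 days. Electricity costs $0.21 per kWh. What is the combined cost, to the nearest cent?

$10.18

dishwasher: Runtime = 12 h/week × 2 weeks = 24 h
dishwasher: 1.29 kW × 24 h = 30.96 kWh
television: Runtime = 120 min × 36 = 4320 min = 72 h
television: 0.2 kW × 72 h = 14.4 kWh
slow cooker: Runtime = 20 min × 31 = 620 min = 10.333333… h
slow cooker: 0.3 kW × 10.333333… h = 3.1 kWh
Total energy = 48.46 kWh
Cost = 48.46 × $0.21 = $10.18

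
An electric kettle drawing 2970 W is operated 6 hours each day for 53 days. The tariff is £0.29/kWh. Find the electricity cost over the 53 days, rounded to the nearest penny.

£273.89

Runtime = 6 h/day × 53 days = 318 h
Energy = 2.97 kW × 318 h = 944.46 kWh
Cost = 944.46 kWh × £0.29/kWh = £273.89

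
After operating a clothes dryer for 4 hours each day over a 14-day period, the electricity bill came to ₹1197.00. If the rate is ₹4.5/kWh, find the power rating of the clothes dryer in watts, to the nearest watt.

4750 W

Energy = ₹1197.00 ÷ ₹4.5/kWh = 266 kWh
Runtime = 4 h/day × 14 days = 56 h
Power = 266 kWh ÷ 56 h = 4.75 kW = 4750 W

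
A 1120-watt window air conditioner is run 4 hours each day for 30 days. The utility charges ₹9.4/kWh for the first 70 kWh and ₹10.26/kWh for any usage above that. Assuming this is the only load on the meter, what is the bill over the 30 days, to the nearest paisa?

Runtime = 4 h/day × 30 days = 120 h
Energy = 1.12 kW × 120 h = 134.4 kWh
Tier 1 (0–70 kWh): 70 × ₹9.4 = ₹658
Above 70 kWh: 64.4 × ₹10.26 = ₹660.744
Bill = ₹1318.74

₹1318.74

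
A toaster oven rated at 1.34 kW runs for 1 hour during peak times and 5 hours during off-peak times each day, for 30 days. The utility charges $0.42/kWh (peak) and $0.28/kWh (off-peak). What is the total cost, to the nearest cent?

$73.16

Peak energy = 1.34 kW × 1 h × 30 = 40.2 kWh
Off-peak energy = 1.34 kW × 5 h × 30 = 201 kWh
Cost = 40.2 × $0.42 + 201 × $0.28 = $16.884 + $56.28 = $73.16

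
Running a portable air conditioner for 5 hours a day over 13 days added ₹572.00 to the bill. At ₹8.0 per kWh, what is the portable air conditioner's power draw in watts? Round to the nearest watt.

Energy = ₹572.00 ÷ ₹8.0/kWh = 71.5 kWh
Runtime = 5 h/day × 13 days = 65 h
Power = 71.5 kWh ÷ 65 h = 1.1 kW = 1100 W

1100 W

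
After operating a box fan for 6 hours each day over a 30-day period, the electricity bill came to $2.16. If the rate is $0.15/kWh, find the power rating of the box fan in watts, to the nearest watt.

Energy = $2.16 ÷ $0.15/kWh = 14.4 kWh
Runtime = 6 h/day × 30 days = 180 h
Power = 14.4 kWh ÷ 180 h = 0.08 kW = 80 W

80 W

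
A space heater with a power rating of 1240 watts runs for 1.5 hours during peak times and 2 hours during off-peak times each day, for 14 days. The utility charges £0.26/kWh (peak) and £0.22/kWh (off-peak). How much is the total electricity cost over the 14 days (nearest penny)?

Peak energy = 1.24 kW × 1.5 h × 14 = 26.04 kWh
Off-peak energy = 1.24 kW × 2 h × 14 = 34.72 kWh
Cost = 26.04 × £0.26 + 34.72 × £0.22 = £6.7704 + £7.6384 = £14.41

£14.41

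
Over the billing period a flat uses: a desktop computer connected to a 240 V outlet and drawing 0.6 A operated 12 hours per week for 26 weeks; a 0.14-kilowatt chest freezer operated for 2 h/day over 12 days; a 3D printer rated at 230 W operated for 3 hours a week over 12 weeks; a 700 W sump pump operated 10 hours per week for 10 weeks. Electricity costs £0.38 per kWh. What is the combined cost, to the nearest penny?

desktop computer: Power = 0.6 A × 240 V = 144 W = 0.144 kW
desktop computer: Runtime = 12 h/week × 26 weeks = 312 h
desktop computer: 0.144 kW × 312 h = 44.928 kWh
chest freezer: Runtime = 2 h/day × 12 days = 24 h
chest freezer: 0.14 kW × 24 h = 3.36 kWh
3D printer: Runtime = 3 h/week × 12 weeks = 36 h
3D printer: 0.23 kW × 36 h = 8.28 kWh
sump pump: Runtime = 10 h/week × 10 weeks = 100 h
sump pump: 0.7 kW × 100 h = 70 kWh
Total energy = 126.568 kWh
Cost = 126.568 × £0.38 = £48.10

£48.10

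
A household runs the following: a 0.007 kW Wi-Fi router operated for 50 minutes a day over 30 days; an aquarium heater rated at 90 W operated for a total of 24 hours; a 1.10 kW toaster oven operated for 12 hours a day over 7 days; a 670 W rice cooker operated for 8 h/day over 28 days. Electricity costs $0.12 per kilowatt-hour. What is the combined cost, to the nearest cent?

$29.38

Wi-Fi router: Runtime = 50 min × 30 = 1500 min = 25 h
Wi-Fi router: 0.007 kW × 25 h = 0.175 kWh
aquarium heater: 0.09 kW × 24 h = 2.16 kWh
toaster oven: Runtime = 12 h/day × 7 days = 84 h
toaster oven: 1.1 kW × 84 h = 92.4 kWh
rice cooker: Runtime = 8 h/day × 28 days = 224 h
rice cooker: 0.67 kW × 224 h = 150.08 kWh
Total energy = 244.815 kWh
Cost = 244.815 × $0.12 = $29.38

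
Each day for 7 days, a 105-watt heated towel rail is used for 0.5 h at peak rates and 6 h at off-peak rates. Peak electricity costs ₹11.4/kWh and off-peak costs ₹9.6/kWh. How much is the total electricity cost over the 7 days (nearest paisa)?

₹46.53

Peak energy = 0.105 kW × 0.5 h × 7 = 0.3675 kWh
Off-peak energy = 0.105 kW × 6 h × 7 = 4.41 kWh
Cost = 0.3675 × ₹11.4 + 4.41 × ₹9.6 = ₹4.1895 + ₹42.336 = ₹46.53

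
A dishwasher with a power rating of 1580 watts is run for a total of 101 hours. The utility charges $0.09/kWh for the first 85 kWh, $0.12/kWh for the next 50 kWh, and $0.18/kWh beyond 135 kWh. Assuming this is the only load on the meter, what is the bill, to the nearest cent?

Energy = 1.58 kW × 101 h = 159.58 kWh
Tier 1 (0–85 kWh): 85 × $0.09 = $7.65
Tier 2 (85–135 kWh): 50 × $0.12 = $6
Above 135 kWh: 24.58 × $0.18 = $4.4244
Bill = $18.07

$18.07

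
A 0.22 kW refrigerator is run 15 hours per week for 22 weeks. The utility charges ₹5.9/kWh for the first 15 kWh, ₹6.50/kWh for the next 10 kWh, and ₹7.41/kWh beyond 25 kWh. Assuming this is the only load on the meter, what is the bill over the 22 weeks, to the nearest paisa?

Runtime = 15 h/week × 22 weeks = 330 h
Energy = 0.22 kW × 330 h = 72.6 kWh
Tier 1 (0–15 kWh): 15 × ₹5.9 = ₹88.5
Tier 2 (15–25 kWh): 10 × ₹6.50 = ₹65
Above 25 kWh: 47.6 × ₹7.41 = ₹352.716
Bill = ₹506.22

₹506.22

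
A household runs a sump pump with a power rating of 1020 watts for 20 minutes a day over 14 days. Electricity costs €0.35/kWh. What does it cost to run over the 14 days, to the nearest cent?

€1.67

Runtime = 20 min × 14 = 280 min = 4.666666… h
Energy = 1.02 kW × 4.666666… h = 4.76 kWh
Cost = 4.76 kWh × €0.35/kWh = €1.67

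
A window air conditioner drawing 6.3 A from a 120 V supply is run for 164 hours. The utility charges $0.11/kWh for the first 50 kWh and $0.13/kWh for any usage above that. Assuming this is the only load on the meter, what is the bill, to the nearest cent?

$15.12

Power = 6.3 A × 120 V = 756 W = 0.756 kW
Energy = 0.756 kW × 164 h = 123.984 kWh
Tier 1 (0–50 kWh): 50 × $0.11 = $5.5
Above 50 kWh: 73.984 × $0.13 = $9.61792
Bill = $15.12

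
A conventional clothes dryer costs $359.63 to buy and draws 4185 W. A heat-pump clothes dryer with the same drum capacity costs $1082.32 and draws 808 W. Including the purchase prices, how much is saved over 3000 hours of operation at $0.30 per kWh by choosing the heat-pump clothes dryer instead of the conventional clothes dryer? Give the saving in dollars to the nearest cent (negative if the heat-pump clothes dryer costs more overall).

conventional clothes dryer: $359.63 + (4185/1000) kW × 3000 h × $0.30 = $359.63 + $3766.5 = $4126.13
heat-pump clothes dryer: $1082.32 + (808/1000) kW × 3000 h × $0.30 = $1082.32 + $727.2 = $1809.52
Saving = $4126.13 − $1809.52 = $2316.61

$2316.61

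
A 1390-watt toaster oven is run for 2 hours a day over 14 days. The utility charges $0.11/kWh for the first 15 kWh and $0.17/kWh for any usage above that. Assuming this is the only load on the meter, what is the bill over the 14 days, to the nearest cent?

Runtime = 2 h/day × 14 days = 28 h
Energy = 1.39 kW × 28 h = 38.92 kWh
Tier 1 (0–15 kWh): 15 × $0.11 = $1.65
Above 15 kWh: 23.92 × $0.17 = $4.0664
Bill = $5.72

$5.72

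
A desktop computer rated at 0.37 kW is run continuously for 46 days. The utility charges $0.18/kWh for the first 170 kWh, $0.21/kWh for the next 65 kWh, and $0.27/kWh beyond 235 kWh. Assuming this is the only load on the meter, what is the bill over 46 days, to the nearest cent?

Runtime = 24 h × 46 = 1104 h
Energy = 0.37 kW × 1104 h = 408.48 kWh
Tier 1 (0–170 kWh): 170 × $0.18 = $30.6
Tier 2 (170–235 kWh): 65 × $0.21 = $13.65
Above 235 kWh: 173.48 × $0.27 = $46.8396
Bill = $91.09

$91.09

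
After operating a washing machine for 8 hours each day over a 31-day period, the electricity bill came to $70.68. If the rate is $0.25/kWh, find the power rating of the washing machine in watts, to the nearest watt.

1140 W

Energy = $70.68 ÷ $0.25/kWh = 282.72 kWh
Runtime = 8 h/day × 31 days = 248 h
Power = 282.72 kWh ÷ 248 h = 1.14 kW = 1140 W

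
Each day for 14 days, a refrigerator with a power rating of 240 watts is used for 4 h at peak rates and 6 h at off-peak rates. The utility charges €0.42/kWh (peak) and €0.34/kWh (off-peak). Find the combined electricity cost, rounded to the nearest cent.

€12.50

Peak energy = 0.24 kW × 4 h × 14 = 13.44 kWh
Off-peak energy = 0.24 kW × 6 h × 14 = 20.16 kWh
Cost = 13.44 × €0.42 + 20.16 × €0.34 = €5.6448 + €6.8544 = €12.50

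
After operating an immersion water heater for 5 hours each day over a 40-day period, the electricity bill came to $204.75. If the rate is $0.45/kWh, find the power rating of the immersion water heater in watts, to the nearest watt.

Energy = $204.75 ÷ $0.45/kWh = 455 kWh
Runtime = 5 h/day × 40 days = 200 h
Power = 455 kWh ÷ 200 h = 2.275 kW = 2275 W

2275 W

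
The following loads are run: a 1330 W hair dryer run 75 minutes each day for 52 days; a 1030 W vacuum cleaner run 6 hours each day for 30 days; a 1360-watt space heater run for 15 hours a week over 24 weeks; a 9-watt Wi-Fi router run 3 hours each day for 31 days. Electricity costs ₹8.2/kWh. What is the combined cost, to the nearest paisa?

₹6250.75

hair dryer: Runtime = 75 min × 52 = 3900 min = 65 h
hair dryer: 1.33 kW × 65 h = 86.45 kWh
vacuum cleaner: Runtime = 6 h/day × 30 days = 180 h
vacuum cleaner: 1.03 kW × 180 h = 185.4 kWh
space heater: Runtime = 15 h/week × 24 weeks = 360 h
space heater: 1.36 kW × 360 h = 489.6 kWh
Wi-Fi router: Runtime = 3 h/day × 31 days = 93 h
Wi-Fi router: 0.009 kW × 93 h = 0.837 kWh
Total energy = 762.287 kWh
Cost = 762.287 × ₹8.2 = ₹6250.75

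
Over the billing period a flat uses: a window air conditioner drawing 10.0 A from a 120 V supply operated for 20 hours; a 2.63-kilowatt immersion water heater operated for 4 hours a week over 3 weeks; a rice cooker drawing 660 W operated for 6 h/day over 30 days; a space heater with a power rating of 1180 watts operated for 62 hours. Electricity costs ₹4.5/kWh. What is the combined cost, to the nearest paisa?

₹1113.84

window air conditioner: Power = 10.0 A × 120 V = 1200 W = 1.2 kW
window air conditioner: 1.2 kW × 20 h = 24 kWh
immersion water heater: Runtime = 4 h/week × 3 weeks = 12 h
immersion water heater: 2.63 kW × 12 h = 31.56 kWh
rice cooker: Runtime = 6 h/day × 30 days = 180 h
rice cooker: 0.66 kW × 180 h = 118.8 kWh
space heater: 1.18 kW × 62 h = 73.16 kWh
Total energy = 247.52 kWh
Cost = 247.52 × ₹4.5 = ₹1113.84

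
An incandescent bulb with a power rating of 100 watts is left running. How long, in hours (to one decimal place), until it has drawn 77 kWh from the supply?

770.0 h

Hours = 77 kWh ÷ 0.1 kW = 770.0 h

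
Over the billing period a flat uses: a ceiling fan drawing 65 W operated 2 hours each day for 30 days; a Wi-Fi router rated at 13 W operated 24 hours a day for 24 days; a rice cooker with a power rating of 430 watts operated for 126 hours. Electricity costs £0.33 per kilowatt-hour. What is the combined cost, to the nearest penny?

ceiling fan: Runtime = 2 h/day × 30 days = 60 h
ceiling fan: 0.065 kW × 60 h = 3.9 kWh
Wi-Fi router: Runtime = 24 h × 24 = 576 h
Wi-Fi router: 0.013 kW × 576 h = 7.488 kWh
rice cooker: 0.43 kW × 126 h = 54.18 kWh
Total energy = 65.568 kWh
Cost = 65.568 × £0.33 = £21.64

£21.64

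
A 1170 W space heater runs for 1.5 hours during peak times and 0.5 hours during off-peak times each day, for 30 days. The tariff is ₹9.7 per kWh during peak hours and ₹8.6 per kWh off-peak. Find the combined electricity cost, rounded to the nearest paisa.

₹661.64

Peak energy = 1.17 kW × 1.5 h × 30 = 52.65 kWh
Off-peak energy = 1.17 kW × 0.5 h × 30 = 17.55 kWh
Cost = 52.65 × ₹9.7 + 17.55 × ₹8.6 = ₹510.705 + ₹150.93 = ₹661.64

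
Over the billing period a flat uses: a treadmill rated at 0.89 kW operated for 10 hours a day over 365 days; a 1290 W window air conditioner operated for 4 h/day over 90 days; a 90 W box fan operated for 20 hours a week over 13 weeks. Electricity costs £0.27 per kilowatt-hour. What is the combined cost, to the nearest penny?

£1008.80

treadmill: Runtime = 10 h/day × 365 days = 3650 h
treadmill: 0.89 kW × 3650 h = 3248.5 kWh
window air conditioner: Runtime = 4 h/day × 90 days = 360 h
window air conditioner: 1.29 kW × 360 h = 464.4 kWh
box fan: Runtime = 20 h/week × 13 weeks = 260 h
box fan: 0.09 kW × 260 h = 23.4 kWh
Total energy = 3736.3 kWh
Cost = 3736.3 × £0.27 = £1008.80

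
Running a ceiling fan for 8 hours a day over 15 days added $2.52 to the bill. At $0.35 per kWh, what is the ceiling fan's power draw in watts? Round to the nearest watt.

Energy = $2.52 ÷ $0.35/kWh = 7.2 kWh
Runtime = 8 h/day × 15 days = 120 h
Power = 7.2 kWh ÷ 120 h = 0.06 kW = 60 W

60 W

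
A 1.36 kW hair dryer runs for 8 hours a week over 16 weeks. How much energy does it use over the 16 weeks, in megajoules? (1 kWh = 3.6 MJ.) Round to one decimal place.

626.7 MJ

Runtime = 8 h/week × 16 weeks = 128 h
Energy = 1.36 kW × 128 h = 174.08 kWh
= 174.08 × 3.6 MJ = 626.7 MJ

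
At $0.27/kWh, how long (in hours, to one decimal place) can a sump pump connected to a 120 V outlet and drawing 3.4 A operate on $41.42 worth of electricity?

376.0 h

Power = 3.4 A × 120 V = 408 W = 0.408 kW
Energy available = $41.42 ÷ $0.27/kWh = 153.4074 kWh
Hours = 153.4074 kWh ÷ 0.408 kW = 376.0 h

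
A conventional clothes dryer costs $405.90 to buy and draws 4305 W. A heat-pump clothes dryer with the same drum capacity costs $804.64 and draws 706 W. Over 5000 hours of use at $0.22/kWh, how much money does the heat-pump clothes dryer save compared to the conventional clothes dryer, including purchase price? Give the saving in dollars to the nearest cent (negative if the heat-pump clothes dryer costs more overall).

$3560.16

conventional clothes dryer: $405.90 + (4305/1000) kW × 5000 h × $0.22 = $405.90 + $4735.5 = $5141.4
heat-pump clothes dryer: $804.64 + (706/1000) kW × 5000 h × $0.22 = $804.64 + $776.6 = $1581.24
Saving = $5141.4 − $1581.24 = $3560.16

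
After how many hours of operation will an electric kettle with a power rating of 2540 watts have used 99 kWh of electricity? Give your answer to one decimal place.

39.0 h

Hours = 99 kWh ÷ 2.54 kW = 39.0 h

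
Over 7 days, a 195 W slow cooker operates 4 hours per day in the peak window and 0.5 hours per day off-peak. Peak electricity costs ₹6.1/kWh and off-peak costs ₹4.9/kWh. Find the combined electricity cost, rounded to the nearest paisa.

₹36.65

Peak energy = 0.195 kW × 4 h × 7 = 5.46 kWh
Off-peak energy = 0.195 kW × 0.5 h × 7 = 0.6825 kWh
Cost = 5.46 × ₹6.1 + 0.6825 × ₹4.9 = ₹33.306 + ₹3.34425 = ₹36.65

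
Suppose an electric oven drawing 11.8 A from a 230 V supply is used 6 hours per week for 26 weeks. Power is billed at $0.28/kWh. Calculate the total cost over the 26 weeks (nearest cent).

$118.55

Power = 11.8 A × 230 V = 2714 W = 2.714 kW
Runtime = 6 h/week × 26 weeks = 156 h
Energy = 2.714 kW × 156 h = 423.384 kWh
Cost = 423.384 kWh × $0.28/kWh = $118.55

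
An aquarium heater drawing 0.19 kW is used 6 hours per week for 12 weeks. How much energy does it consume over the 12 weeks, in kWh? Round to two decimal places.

13.68 kWh

Runtime = 6 h/week × 12 weeks = 72 h
Energy = 0.19 kW × 72 h = 13.68 kWh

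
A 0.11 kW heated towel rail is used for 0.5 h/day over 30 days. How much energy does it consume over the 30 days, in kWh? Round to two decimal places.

Runtime = 0.5 h/day × 30 days = 15 h
Energy = 0.11 kW × 15 h = 1.65 kWh

1.65 kWh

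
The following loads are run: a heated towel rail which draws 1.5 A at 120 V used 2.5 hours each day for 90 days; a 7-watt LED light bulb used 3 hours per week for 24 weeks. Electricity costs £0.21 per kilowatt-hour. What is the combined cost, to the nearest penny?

£8.61

heated towel rail: Power = 1.5 A × 120 V = 180 W = 0.18 kW
heated towel rail: Runtime = 2.5 h/day × 90 days = 225 h
heated towel rail: 0.18 kW × 225 h = 40.5 kWh
LED light bulb: Runtime = 3 h/week × 24 weeks = 72 h
LED light bulb: 0.007 kW × 72 h = 0.504 kWh
Total energy = 41.004 kWh
Cost = 41.004 × £0.21 = £8.61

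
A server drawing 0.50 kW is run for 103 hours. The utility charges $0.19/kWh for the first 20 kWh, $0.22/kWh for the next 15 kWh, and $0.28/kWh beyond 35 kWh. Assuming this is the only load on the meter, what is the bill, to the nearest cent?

$11.72

Energy = 0.5 kW × 103 h = 51.5 kWh
Tier 1 (0–20 kWh): 20 × $0.19 = $3.8
Tier 2 (20–35 kWh): 15 × $0.22 = $3.3
Above 35 kWh: 16.5 × $0.28 = $4.62
Bill = $11.72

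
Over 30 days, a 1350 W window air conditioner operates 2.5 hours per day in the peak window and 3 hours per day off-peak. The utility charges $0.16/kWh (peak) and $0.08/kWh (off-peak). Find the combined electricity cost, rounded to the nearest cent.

$25.92

Peak energy = 1.35 kW × 2.5 h × 30 = 101.25 kWh
Off-peak energy = 1.35 kW × 3 h × 30 = 121.5 kWh
Cost = 101.25 × $0.16 + 121.5 × $0.08 = $16.2 + $9.72 = $25.92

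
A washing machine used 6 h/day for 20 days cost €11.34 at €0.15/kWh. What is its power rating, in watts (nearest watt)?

630 W

Energy = €11.34 ÷ €0.15/kWh = 75.6 kWh
Runtime = 6 h/day × 20 days = 120 h
Power = 75.6 kWh ÷ 120 h = 0.63 kW = 630 W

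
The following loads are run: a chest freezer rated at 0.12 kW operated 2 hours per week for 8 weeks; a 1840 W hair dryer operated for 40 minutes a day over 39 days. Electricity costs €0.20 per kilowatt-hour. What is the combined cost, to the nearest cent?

chest freezer: Runtime = 2 h/week × 8 weeks = 16 h
chest freezer: 0.12 kW × 16 h = 1.92 kWh
hair dryer: Runtime = 40 min × 39 = 1560 min = 26 h
hair dryer: 1.84 kW × 26 h = 47.84 kWh
Total energy = 49.76 kWh
Cost = 49.76 × €0.20 = €9.95

€9.95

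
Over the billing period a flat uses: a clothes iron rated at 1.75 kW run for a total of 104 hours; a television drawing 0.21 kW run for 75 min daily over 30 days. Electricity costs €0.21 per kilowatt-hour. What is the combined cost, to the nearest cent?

€39.87

clothes iron: 1.75 kW × 104 h = 182 kWh
television: Runtime = 75 min × 30 = 2250 min = 37.5 h
television: 0.21 kW × 37.5 h = 7.875 kWh
Total energy = 189.875 kWh
Cost = 189.875 × €0.21 = €39.87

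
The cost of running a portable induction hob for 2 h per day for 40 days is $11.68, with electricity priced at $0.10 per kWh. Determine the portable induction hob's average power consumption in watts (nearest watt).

Energy = $11.68 ÷ $0.10/kWh = 116.8 kWh
Runtime = 2 h/day × 40 days = 80 h
Power = 116.8 kWh ÷ 80 h = 1.46 kW = 1460 W

1460 W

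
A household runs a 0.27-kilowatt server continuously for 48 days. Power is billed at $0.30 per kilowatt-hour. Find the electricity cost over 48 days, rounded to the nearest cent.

Runtime = 24 h × 48 = 1152 h
Energy = 0.27 kW × 1152 h = 311.04 kWh
Cost = 311.04 kWh × $0.30/kWh = $93.31

$93.31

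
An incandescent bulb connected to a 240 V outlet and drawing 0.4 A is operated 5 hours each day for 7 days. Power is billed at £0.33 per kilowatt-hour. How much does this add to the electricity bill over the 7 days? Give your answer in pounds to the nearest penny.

£1.11

Power = 0.4 A × 240 V = 96 W = 0.096 kW
Runtime = 5 h/day × 7 days = 35 h
Energy = 0.096 kW × 35 h = 3.36 kWh
Cost = 3.36 kWh × £0.33/kWh = £1.11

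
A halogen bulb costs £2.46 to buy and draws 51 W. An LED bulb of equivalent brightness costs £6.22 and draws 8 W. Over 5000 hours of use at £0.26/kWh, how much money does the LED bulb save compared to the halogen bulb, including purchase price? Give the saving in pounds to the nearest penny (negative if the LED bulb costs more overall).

£52.14

halogen bulb: £2.46 + (51/1000) kW × 5000 h × £0.26 = £2.46 + £66.3 = £68.76
LED bulb: £6.22 + (8/1000) kW × 5000 h × £0.26 = £6.22 + £10.4 = £16.62
Saving = £68.76 − £16.62 = £52.14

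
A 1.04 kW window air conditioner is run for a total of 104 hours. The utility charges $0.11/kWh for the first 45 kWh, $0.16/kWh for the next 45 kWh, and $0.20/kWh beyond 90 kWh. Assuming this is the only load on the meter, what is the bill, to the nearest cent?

Energy = 1.04 kW × 104 h = 108.16 kWh
Tier 1 (0–45 kWh): 45 × $0.11 = $4.95
Tier 2 (45–90 kWh): 45 × $0.16 = $7.2
Above 90 kWh: 18.16 × $0.20 = $3.632
Bill = $15.78

$15.78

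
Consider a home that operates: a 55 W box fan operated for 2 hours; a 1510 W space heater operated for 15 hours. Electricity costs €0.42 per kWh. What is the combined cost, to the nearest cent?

€9.56

box fan: 0.055 kW × 2 h = 0.11 kWh
space heater: 1.51 kW × 15 h = 22.65 kWh
Total energy = 22.76 kWh
Cost = 22.76 × €0.42 = €9.56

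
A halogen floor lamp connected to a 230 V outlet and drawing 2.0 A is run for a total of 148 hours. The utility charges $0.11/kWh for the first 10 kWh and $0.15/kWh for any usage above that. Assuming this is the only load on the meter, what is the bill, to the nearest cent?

Power = 2.0 A × 230 V = 460 W = 0.46 kW
Energy = 0.46 kW × 148 h = 68.08 kWh
Tier 1 (0–10 kWh): 10 × $0.11 = $1.1
Above 10 kWh: 58.08 × $0.15 = $8.712
Bill = $9.81

$9.81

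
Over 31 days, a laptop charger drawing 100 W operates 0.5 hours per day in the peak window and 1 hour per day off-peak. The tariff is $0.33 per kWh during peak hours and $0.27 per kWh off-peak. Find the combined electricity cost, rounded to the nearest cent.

$1.35

Peak energy = 0.1 kW × 0.5 h × 31 = 1.55 kWh
Off-peak energy = 0.1 kW × 1 h × 31 = 3.1 kWh
Cost = 1.55 × $0.33 + 3.1 × $0.27 = $0.5115 + $0.837 = $1.35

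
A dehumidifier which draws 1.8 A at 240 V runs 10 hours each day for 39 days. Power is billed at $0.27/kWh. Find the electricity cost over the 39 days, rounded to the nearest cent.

$45.49

Power = 1.8 A × 240 V = 432 W = 0.432 kW
Runtime = 10 h/day × 39 days = 390 h
Energy = 0.432 kW × 390 h = 168.48 kWh
Cost = 168.48 kWh × $0.27/kWh = $45.49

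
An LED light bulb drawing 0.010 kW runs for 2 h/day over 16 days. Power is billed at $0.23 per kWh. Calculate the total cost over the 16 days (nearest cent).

Runtime = 2 h/day × 16 days = 32 h
Energy = 0.01 kW × 32 h = 0.32 kWh
Cost = 0.32 kWh × $0.23/kWh = $0.07

$0.07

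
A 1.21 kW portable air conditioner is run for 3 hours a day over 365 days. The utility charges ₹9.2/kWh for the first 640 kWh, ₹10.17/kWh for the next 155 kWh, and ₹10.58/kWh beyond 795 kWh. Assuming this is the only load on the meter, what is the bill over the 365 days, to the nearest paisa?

Runtime = 3 h/day × 365 days = 1095 h
Energy = 1.21 kW × 1095 h = 1324.95 kWh
Tier 1 (0–640 kWh): 640 × ₹9.2 = ₹5888
Tier 2 (640–795 kWh): 155 × ₹10.17 = ₹1576.35
Above 795 kWh: 529.95 × ₹10.58 = ₹5606.871
Bill = ₹13071.22

₹13071.22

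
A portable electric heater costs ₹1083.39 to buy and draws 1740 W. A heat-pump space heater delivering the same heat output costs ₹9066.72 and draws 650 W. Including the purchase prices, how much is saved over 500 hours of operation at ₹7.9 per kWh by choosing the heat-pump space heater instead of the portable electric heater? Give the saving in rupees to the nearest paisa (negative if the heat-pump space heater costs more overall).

portable electric heater: ₹1083.39 + (1740/1000) kW × 500 h × ₹7.9 = ₹1083.39 + ₹6873 = ₹7956.39
heat-pump space heater: ₹9066.72 + (650/1000) kW × 500 h × ₹7.9 = ₹9066.72 + ₹2567.5 = ₹11634.22
Saving = ₹7956.39 − ₹11634.22 = −₹3677.83

-₹3677.83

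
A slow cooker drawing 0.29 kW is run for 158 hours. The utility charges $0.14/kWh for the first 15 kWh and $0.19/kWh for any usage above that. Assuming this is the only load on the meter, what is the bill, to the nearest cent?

$7.96

Energy = 0.29 kW × 158 h = 45.82 kWh
Tier 1 (0–15 kWh): 15 × $0.14 = $2.1
Above 15 kWh: 30.82 × $0.19 = $5.8558
Bill = $7.96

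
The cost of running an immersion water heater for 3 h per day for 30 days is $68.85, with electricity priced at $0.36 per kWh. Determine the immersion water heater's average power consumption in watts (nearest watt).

Energy = $68.85 ÷ $0.36/kWh = 191.25 kWh
Runtime = 3 h/day × 30 days = 90 h
Power = 191.25 kWh ÷ 90 h = 2.125 kW = 2125 W

2125 W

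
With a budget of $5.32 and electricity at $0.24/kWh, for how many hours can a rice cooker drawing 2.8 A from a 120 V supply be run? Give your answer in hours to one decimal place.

Power = 2.8 A × 120 V = 336 W = 0.336 kW
Energy available = $5.32 ÷ $0.24/kWh = 22.1667 kWh
Hours = 22.1667 kWh ÷ 0.336 kW = 66.0 h

66.0 h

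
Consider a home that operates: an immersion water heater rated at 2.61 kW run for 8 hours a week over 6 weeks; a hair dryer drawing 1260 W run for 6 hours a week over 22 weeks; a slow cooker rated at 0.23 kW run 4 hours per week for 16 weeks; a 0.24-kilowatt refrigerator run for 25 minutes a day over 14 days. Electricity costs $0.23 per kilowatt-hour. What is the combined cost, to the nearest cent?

$70.78

immersion water heater: Runtime = 8 h/week × 6 weeks = 48 h
immersion water heater: 2.61 kW × 48 h = 125.28 kWh
hair dryer: Runtime = 6 h/week × 22 weeks = 132 h
hair dryer: 1.26 kW × 132 h = 166.32 kWh
slow cooker: Runtime = 4 h/week × 16 weeks = 64 h
slow cooker: 0.23 kW × 64 h = 14.72 kWh
refrigerator: Runtime = 25 min × 14 = 350 min = 5.833333… h
refrigerator: 0.24 kW × 5.833333… h = 1.4 kWh
Total energy = 307.72 kWh
Cost = 307.72 × $0.23 = $70.78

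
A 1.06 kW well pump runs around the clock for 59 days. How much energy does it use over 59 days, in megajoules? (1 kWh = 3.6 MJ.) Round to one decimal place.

Runtime = 24 h × 59 = 1416 h
Energy = 1.06 kW × 1416 h = 1500.96 kWh
= 1500.96 × 3.6 MJ = 5403.5 MJ

5403.5 MJ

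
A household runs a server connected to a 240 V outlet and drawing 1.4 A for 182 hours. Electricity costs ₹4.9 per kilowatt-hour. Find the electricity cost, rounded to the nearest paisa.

₹299.64

Power = 1.4 A × 240 V = 336 W = 0.336 kW
Energy = 0.336 kW × 182 h = 61.152 kWh
Cost = 61.152 kWh × ₹4.9/kWh = ₹299.64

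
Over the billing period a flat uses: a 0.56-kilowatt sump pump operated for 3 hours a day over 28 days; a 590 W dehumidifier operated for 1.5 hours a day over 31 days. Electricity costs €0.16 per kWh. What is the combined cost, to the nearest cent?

€11.92

sump pump: Runtime = 3 h/day × 28 days = 84 h
sump pump: 0.56 kW × 84 h = 47.04 kWh
dehumidifier: Runtime = 1.5 h/day × 31 days = 46.5 h
dehumidifier: 0.59 kW × 46.5 h = 27.435 kWh
Total energy = 74.475 kWh
Cost = 74.475 × €0.16 = €11.92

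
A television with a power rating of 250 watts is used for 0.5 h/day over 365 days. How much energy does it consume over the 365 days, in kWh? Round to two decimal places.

Runtime = 0.5 h/day × 365 days = 182.5 h
Energy = 0.25 kW × 182.5 h = 45.625 kWh ≈ 45.63 kWh

45.63 kWh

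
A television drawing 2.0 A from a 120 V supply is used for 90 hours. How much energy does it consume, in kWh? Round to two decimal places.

21.60 kWh

Power = 2.0 A × 120 V = 240 W = 0.24 kW
Energy = 0.24 kW × 90 h = 21.6 kWh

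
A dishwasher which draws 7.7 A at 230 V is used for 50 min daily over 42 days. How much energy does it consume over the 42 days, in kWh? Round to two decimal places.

Power = 7.7 A × 230 V = 1771 W = 1.771 kW
Runtime = 50 min × 42 = 2100 min = 35 h
Energy = 1.771 kW × 35 h = 61.985 kWh ≈ 61.99 kWh

61.99 kWh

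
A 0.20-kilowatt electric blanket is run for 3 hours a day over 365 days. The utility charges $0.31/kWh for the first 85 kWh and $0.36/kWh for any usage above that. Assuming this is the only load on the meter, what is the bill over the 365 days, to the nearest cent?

Runtime = 3 h/day × 365 days = 1095 h
Energy = 0.2 kW × 1095 h = 219 kWh
Tier 1 (0–85 kWh): 85 × $0.31 = $26.35
Above 85 kWh: 134 × $0.36 = $48.24
Bill = $74.59

$74.59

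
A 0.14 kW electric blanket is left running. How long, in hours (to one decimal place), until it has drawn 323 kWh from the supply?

Hours = 323 kWh ÷ 0.14 kW = 2307.1 h

2307.1 h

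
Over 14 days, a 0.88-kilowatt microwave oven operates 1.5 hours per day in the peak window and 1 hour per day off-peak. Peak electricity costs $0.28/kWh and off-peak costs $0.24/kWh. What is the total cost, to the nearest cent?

Peak energy = 0.88 kW × 1.5 h × 14 = 18.48 kWh
Off-peak energy = 0.88 kW × 1 h × 14 = 12.32 kWh
Cost = 18.48 × $0.28 + 12.32 × $0.24 = $5.1744 + $2.9568 = $8.13

$8.13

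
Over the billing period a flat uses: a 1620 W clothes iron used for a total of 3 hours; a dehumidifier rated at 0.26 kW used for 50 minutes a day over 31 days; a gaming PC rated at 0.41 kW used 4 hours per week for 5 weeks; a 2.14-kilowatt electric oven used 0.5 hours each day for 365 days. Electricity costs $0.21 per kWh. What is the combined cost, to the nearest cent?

$86.17

clothes iron: 1.62 kW × 3 h = 4.86 kWh
dehumidifier: Runtime = 50 min × 31 = 1550 min = 25.833333… h
dehumidifier: 0.26 kW × 25.833333… h = 6.716666… kWh
gaming PC: Runtime = 4 h/week × 5 weeks = 20 h
gaming PC: 0.41 kW × 20 h = 8.2 kWh
electric oven: Runtime = 0.5 h/day × 365 days = 182.5 h
electric oven: 2.14 kW × 182.5 h = 390.55 kWh
Total energy = 410.326666… kWh
Cost = 410.326666… × $0.21 = $86.17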